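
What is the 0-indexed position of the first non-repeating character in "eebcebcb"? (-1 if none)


Input: eebcebcb
Character frequencies:
  'b': 3
  'c': 2
  'e': 3
Scanning left to right for freq == 1:
  Position 0 ('e'): freq=3, skip
  Position 1 ('e'): freq=3, skip
  Position 2 ('b'): freq=3, skip
  Position 3 ('c'): freq=2, skip
  Position 4 ('e'): freq=3, skip
  Position 5 ('b'): freq=3, skip
  Position 6 ('c'): freq=2, skip
  Position 7 ('b'): freq=3, skip
  No unique character found => answer = -1

-1


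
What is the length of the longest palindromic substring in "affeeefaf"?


Input: "affeeefaf"
Checking substrings for palindromes:
  [2:7] "feeef" (len 5) => palindrome
  [3:6] "eee" (len 3) => palindrome
  [6:9] "faf" (len 3) => palindrome
  [1:3] "ff" (len 2) => palindrome
  [3:5] "ee" (len 2) => palindrome
  [4:6] "ee" (len 2) => palindrome
Longest palindromic substring: "feeef" with length 5

5


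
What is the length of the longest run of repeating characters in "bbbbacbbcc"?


Input: "bbbbacbbcc"
Scanning for longest run:
  Position 1 ('b'): continues run of 'b', length=2
  Position 2 ('b'): continues run of 'b', length=3
  Position 3 ('b'): continues run of 'b', length=4
  Position 4 ('a'): new char, reset run to 1
  Position 5 ('c'): new char, reset run to 1
  Position 6 ('b'): new char, reset run to 1
  Position 7 ('b'): continues run of 'b', length=2
  Position 8 ('c'): new char, reset run to 1
  Position 9 ('c'): continues run of 'c', length=2
Longest run: 'b' with length 4

4


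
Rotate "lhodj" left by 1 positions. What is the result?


Input: "lhodj", rotate left by 1
First 1 characters: "l"
Remaining characters: "hodj"
Concatenate remaining + first: "hodj" + "l" = "hodjl"

hodjl


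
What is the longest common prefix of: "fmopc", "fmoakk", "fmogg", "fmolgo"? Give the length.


Words: fmopc, fmoakk, fmogg, fmolgo
  Position 0: all 'f' => match
  Position 1: all 'm' => match
  Position 2: all 'o' => match
  Position 3: ('p', 'a', 'g', 'l') => mismatch, stop
LCP = "fmo" (length 3)

3


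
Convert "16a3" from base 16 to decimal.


Input: "16a3" in base 16
Positional expansion:
  Digit '1' (value 1) x 16^3 = 4096
  Digit '6' (value 6) x 16^2 = 1536
  Digit 'a' (value 10) x 16^1 = 160
  Digit '3' (value 3) x 16^0 = 3
Sum = 5795

5795


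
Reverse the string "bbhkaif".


Input: bbhkaif
Reading characters right to left:
  Position 6: 'f'
  Position 5: 'i'
  Position 4: 'a'
  Position 3: 'k'
  Position 2: 'h'
  Position 1: 'b'
  Position 0: 'b'
Reversed: fiakhbb

fiakhbb


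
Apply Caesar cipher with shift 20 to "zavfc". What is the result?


Caesar cipher: shift "zavfc" by 20
  'z' (pos 25) + 20 = pos 19 = 't'
  'a' (pos 0) + 20 = pos 20 = 'u'
  'v' (pos 21) + 20 = pos 15 = 'p'
  'f' (pos 5) + 20 = pos 25 = 'z'
  'c' (pos 2) + 20 = pos 22 = 'w'
Result: tupzw

tupzw


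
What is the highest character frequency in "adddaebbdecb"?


Input: adddaebbdecb
Character counts:
  'a': 2
  'b': 3
  'c': 1
  'd': 4
  'e': 2
Maximum frequency: 4

4


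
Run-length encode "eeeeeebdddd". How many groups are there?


Input: eeeeeebdddd
Scanning for consecutive runs:
  Group 1: 'e' x 6 (positions 0-5)
  Group 2: 'b' x 1 (positions 6-6)
  Group 3: 'd' x 4 (positions 7-10)
Total groups: 3

3


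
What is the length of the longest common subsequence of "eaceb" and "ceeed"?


LCS of "eaceb" and "ceeed"
DP table:
           c    e    e    e    d
      0    0    0    0    0    0
  e   0    0    1    1    1    1
  a   0    0    1    1    1    1
  c   0    1    1    1    1    1
  e   0    1    2    2    2    2
  b   0    1    2    2    2    2
LCS length = dp[5][5] = 2

2


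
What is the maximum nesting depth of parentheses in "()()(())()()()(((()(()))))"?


Input: "()()(())()()()(((()(()))))"
Tracking depth:
  Position 0 '(': depth becomes 1
  Position 1 ')': depth becomes 0
  Position 2 '(': depth becomes 1
  Position 3 ')': depth becomes 0
  Position 4 '(': depth becomes 1
  Position 5 '(': depth becomes 2
  Position 6 ')': depth becomes 1
  Position 7 ')': depth becomes 0
  Position 8 '(': depth becomes 1
  Position 9 ')': depth becomes 0
  Position 10 '(': depth becomes 1
  Position 11 ')': depth becomes 0
  Position 12 '(': depth becomes 1
  Position 13 ')': depth becomes 0
  Position 14 '(': depth becomes 1
  Position 15 '(': depth becomes 2
  Position 16 '(': depth becomes 3
  Position 17 '(': depth becomes 4
  Position 18 ')': depth becomes 3
  Position 19 '(': depth becomes 4
  Position 20 '(': depth becomes 5
  Position 21 ')': depth becomes 4
  Position 22 ')': depth becomes 3
  Position 23 ')': depth becomes 2
  Position 24 ')': depth becomes 1
  Position 25 ')': depth becomes 0
Maximum depth reached: 5

5


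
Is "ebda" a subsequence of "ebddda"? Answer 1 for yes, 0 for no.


Check if "ebda" is a subsequence of "ebddda"
Greedy scan:
  Position 0 ('e'): matches sub[0] = 'e'
  Position 1 ('b'): matches sub[1] = 'b'
  Position 2 ('d'): matches sub[2] = 'd'
  Position 3 ('d'): no match needed
  Position 4 ('d'): no match needed
  Position 5 ('a'): matches sub[3] = 'a'
All 4 characters matched => is a subsequence

1


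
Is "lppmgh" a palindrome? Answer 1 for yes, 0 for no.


Input: lppmgh
Reversed: hgmppl
  Compare pos 0 ('l') with pos 5 ('h'): MISMATCH
  Compare pos 1 ('p') with pos 4 ('g'): MISMATCH
  Compare pos 2 ('p') with pos 3 ('m'): MISMATCH
Result: not a palindrome

0


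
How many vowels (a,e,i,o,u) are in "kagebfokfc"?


Input: kagebfokfc
Checking each character:
  'k' at position 0: consonant
  'a' at position 1: vowel (running total: 1)
  'g' at position 2: consonant
  'e' at position 3: vowel (running total: 2)
  'b' at position 4: consonant
  'f' at position 5: consonant
  'o' at position 6: vowel (running total: 3)
  'k' at position 7: consonant
  'f' at position 8: consonant
  'c' at position 9: consonant
Total vowels: 3

3


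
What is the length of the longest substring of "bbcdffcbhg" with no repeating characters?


Input: "bbcdffcbhg"
Sliding window (track last position of each char):
  Position 0 ('b'): window [0,0] length 1 -- new best
  Position 1 ('b'): repeat (last at 0), move window start to 1
  Position 1 ('b'): window [1,1] length 1
  Position 2 ('c'): window [1,2] length 2 -- new best
  Position 3 ('d'): window [1,3] length 3 -- new best
  Position 4 ('f'): window [1,4] length 4 -- new best
  Position 5 ('f'): repeat (last at 4), move window start to 5
  Position 5 ('f'): window [5,5] length 1
  Position 6 ('c'): window [5,6] length 2
  Position 7 ('b'): window [5,7] length 3
  Position 8 ('h'): window [5,8] length 4
  Position 9 ('g'): window [5,9] length 5 -- new best
Longest substring with no repeats: "fcbhg" with length 5

5


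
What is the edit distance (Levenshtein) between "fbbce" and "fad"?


Computing edit distance: "fbbce" -> "fad"
DP table:
           f    a    d
      0    1    2    3
  f   1    0    1    2
  b   2    1    1    2
  b   3    2    2    2
  c   4    3    3    3
  e   5    4    4    4
Edit distance = dp[5][3] = 4

4


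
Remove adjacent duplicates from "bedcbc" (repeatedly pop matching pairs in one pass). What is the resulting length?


Input: bedcbc
Stack-based adjacent duplicate removal:
  Read 'b': push. Stack: b
  Read 'e': push. Stack: be
  Read 'd': push. Stack: bed
  Read 'c': push. Stack: bedc
  Read 'b': push. Stack: bedcb
  Read 'c': push. Stack: bedcbc
Final stack: "bedcbc" (length 6)

6


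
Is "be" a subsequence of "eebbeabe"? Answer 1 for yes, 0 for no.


Check if "be" is a subsequence of "eebbeabe"
Greedy scan:
  Position 0 ('e'): no match needed
  Position 1 ('e'): no match needed
  Position 2 ('b'): matches sub[0] = 'b'
  Position 3 ('b'): no match needed
  Position 4 ('e'): matches sub[1] = 'e'
  Position 5 ('a'): no match needed
  Position 6 ('b'): no match needed
  Position 7 ('e'): no match needed
All 2 characters matched => is a subsequence

1


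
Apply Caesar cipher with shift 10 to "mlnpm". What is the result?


Caesar cipher: shift "mlnpm" by 10
  'm' (pos 12) + 10 = pos 22 = 'w'
  'l' (pos 11) + 10 = pos 21 = 'v'
  'n' (pos 13) + 10 = pos 23 = 'x'
  'p' (pos 15) + 10 = pos 25 = 'z'
  'm' (pos 12) + 10 = pos 22 = 'w'
Result: wvxzw

wvxzw


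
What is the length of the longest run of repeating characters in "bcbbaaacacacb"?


Input: "bcbbaaacacacb"
Scanning for longest run:
  Position 1 ('c'): new char, reset run to 1
  Position 2 ('b'): new char, reset run to 1
  Position 3 ('b'): continues run of 'b', length=2
  Position 4 ('a'): new char, reset run to 1
  Position 5 ('a'): continues run of 'a', length=2
  Position 6 ('a'): continues run of 'a', length=3
  Position 7 ('c'): new char, reset run to 1
  Position 8 ('a'): new char, reset run to 1
  Position 9 ('c'): new char, reset run to 1
  Position 10 ('a'): new char, reset run to 1
  Position 11 ('c'): new char, reset run to 1
  Position 12 ('b'): new char, reset run to 1
Longest run: 'a' with length 3

3


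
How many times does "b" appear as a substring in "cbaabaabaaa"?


Searching for "b" in "cbaabaabaaa"
Scanning each position:
  Position 0: "c" => no
  Position 1: "b" => MATCH
  Position 2: "a" => no
  Position 3: "a" => no
  Position 4: "b" => MATCH
  Position 5: "a" => no
  Position 6: "a" => no
  Position 7: "b" => MATCH
  Position 8: "a" => no
  Position 9: "a" => no
  Position 10: "a" => no
Total occurrences: 3

3


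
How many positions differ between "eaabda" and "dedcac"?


Comparing "eaabda" and "dedcac" position by position:
  Position 0: 'e' vs 'd' => DIFFER
  Position 1: 'a' vs 'e' => DIFFER
  Position 2: 'a' vs 'd' => DIFFER
  Position 3: 'b' vs 'c' => DIFFER
  Position 4: 'd' vs 'a' => DIFFER
  Position 5: 'a' vs 'c' => DIFFER
Positions that differ: 6

6


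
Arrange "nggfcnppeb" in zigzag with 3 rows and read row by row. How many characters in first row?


Zigzag "nggfcnppeb" into 3 rows:
Placing characters:
  'n' => row 0
  'g' => row 1
  'g' => row 2
  'f' => row 1
  'c' => row 0
  'n' => row 1
  'p' => row 2
  'p' => row 1
  'e' => row 0
  'b' => row 1
Rows:
  Row 0: "nce"
  Row 1: "gfnpb"
  Row 2: "gp"
First row length: 3

3


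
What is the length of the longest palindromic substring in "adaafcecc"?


Input: "adaafcecc"
Checking substrings for palindromes:
  [0:3] "ada" (len 3) => palindrome
  [5:8] "cec" (len 3) => palindrome
  [2:4] "aa" (len 2) => palindrome
  [7:9] "cc" (len 2) => palindrome
Longest palindromic substring: "ada" with length 3

3


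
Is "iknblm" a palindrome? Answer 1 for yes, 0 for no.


Input: iknblm
Reversed: mlbnki
  Compare pos 0 ('i') with pos 5 ('m'): MISMATCH
  Compare pos 1 ('k') with pos 4 ('l'): MISMATCH
  Compare pos 2 ('n') with pos 3 ('b'): MISMATCH
Result: not a palindrome

0


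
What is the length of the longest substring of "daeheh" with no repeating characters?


Input: "daeheh"
Sliding window (track last position of each char):
  Position 0 ('d'): window [0,0] length 1 -- new best
  Position 1 ('a'): window [0,1] length 2 -- new best
  Position 2 ('e'): window [0,2] length 3 -- new best
  Position 3 ('h'): window [0,3] length 4 -- new best
  Position 4 ('e'): repeat (last at 2), move window start to 3
  Position 4 ('e'): window [3,4] length 2
  Position 5 ('h'): repeat (last at 3), move window start to 4
  Position 5 ('h'): window [4,5] length 2
Longest substring with no repeats: "daeh" with length 4

4


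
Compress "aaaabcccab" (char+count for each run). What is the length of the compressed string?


Input: aaaabcccab
Runs:
  'a' x 4 => "a4"
  'b' x 1 => "b1"
  'c' x 3 => "c3"
  'a' x 1 => "a1"
  'b' x 1 => "b1"
Compressed: "a4b1c3a1b1"
Compressed length: 10

10


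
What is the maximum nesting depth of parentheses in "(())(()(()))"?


Input: "(())(()(()))"
Tracking depth:
  Position 0 '(': depth becomes 1
  Position 1 '(': depth becomes 2
  Position 2 ')': depth becomes 1
  Position 3 ')': depth becomes 0
  Position 4 '(': depth becomes 1
  Position 5 '(': depth becomes 2
  Position 6 ')': depth becomes 1
  Position 7 '(': depth becomes 2
  Position 8 '(': depth becomes 3
  Position 9 ')': depth becomes 2
  Position 10 ')': depth becomes 1
  Position 11 ')': depth becomes 0
Maximum depth reached: 3

3


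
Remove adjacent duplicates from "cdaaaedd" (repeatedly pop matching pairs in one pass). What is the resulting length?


Input: cdaaaedd
Stack-based adjacent duplicate removal:
  Read 'c': push. Stack: c
  Read 'd': push. Stack: cd
  Read 'a': push. Stack: cda
  Read 'a': matches stack top 'a' => pop. Stack: cd
  Read 'a': push. Stack: cda
  Read 'e': push. Stack: cdae
  Read 'd': push. Stack: cdaed
  Read 'd': matches stack top 'd' => pop. Stack: cdae
Final stack: "cdae" (length 4)

4


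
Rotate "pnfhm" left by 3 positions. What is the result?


Input: "pnfhm", rotate left by 3
First 3 characters: "pnf"
Remaining characters: "hm"
Concatenate remaining + first: "hm" + "pnf" = "hmpnf"

hmpnf


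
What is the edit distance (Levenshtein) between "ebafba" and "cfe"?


Computing edit distance: "ebafba" -> "cfe"
DP table:
           c    f    e
      0    1    2    3
  e   1    1    2    2
  b   2    2    2    3
  a   3    3    3    3
  f   4    4    3    4
  b   5    5    4    4
  a   6    6    5    5
Edit distance = dp[6][3] = 5

5


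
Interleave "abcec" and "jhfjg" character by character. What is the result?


Interleaving "abcec" and "jhfjg":
  Position 0: 'a' from first, 'j' from second => "aj"
  Position 1: 'b' from first, 'h' from second => "bh"
  Position 2: 'c' from first, 'f' from second => "cf"
  Position 3: 'e' from first, 'j' from second => "ej"
  Position 4: 'c' from first, 'g' from second => "cg"
Result: ajbhcfejcg

ajbhcfejcg


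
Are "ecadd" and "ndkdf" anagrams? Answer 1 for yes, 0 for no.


Strings: "ecadd", "ndkdf"
Sorted first:  acdde
Sorted second: ddfkn
Differ at position 0: 'a' vs 'd' => not anagrams

0


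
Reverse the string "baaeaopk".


Input: baaeaopk
Reading characters right to left:
  Position 7: 'k'
  Position 6: 'p'
  Position 5: 'o'
  Position 4: 'a'
  Position 3: 'e'
  Position 2: 'a'
  Position 1: 'a'
  Position 0: 'b'
Reversed: kpoaeaab

kpoaeaab


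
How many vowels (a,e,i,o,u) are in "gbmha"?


Input: gbmha
Checking each character:
  'g' at position 0: consonant
  'b' at position 1: consonant
  'm' at position 2: consonant
  'h' at position 3: consonant
  'a' at position 4: vowel (running total: 1)
Total vowels: 1

1


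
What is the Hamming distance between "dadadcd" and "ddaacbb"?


Comparing "dadadcd" and "ddaacbb" position by position:
  Position 0: 'd' vs 'd' => same
  Position 1: 'a' vs 'd' => differ
  Position 2: 'd' vs 'a' => differ
  Position 3: 'a' vs 'a' => same
  Position 4: 'd' vs 'c' => differ
  Position 5: 'c' vs 'b' => differ
  Position 6: 'd' vs 'b' => differ
Total differences (Hamming distance): 5

5


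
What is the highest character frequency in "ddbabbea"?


Input: ddbabbea
Character counts:
  'a': 2
  'b': 3
  'd': 2
  'e': 1
Maximum frequency: 3

3


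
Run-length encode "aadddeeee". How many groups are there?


Input: aadddeeee
Scanning for consecutive runs:
  Group 1: 'a' x 2 (positions 0-1)
  Group 2: 'd' x 3 (positions 2-4)
  Group 3: 'e' x 4 (positions 5-8)
Total groups: 3

3


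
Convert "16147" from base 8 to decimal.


Input: "16147" in base 8
Positional expansion:
  Digit '1' (value 1) x 8^4 = 4096
  Digit '6' (value 6) x 8^3 = 3072
  Digit '1' (value 1) x 8^2 = 64
  Digit '4' (value 4) x 8^1 = 32
  Digit '7' (value 7) x 8^0 = 7
Sum = 7271

7271


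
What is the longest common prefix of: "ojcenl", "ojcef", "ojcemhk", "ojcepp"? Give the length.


Words: ojcenl, ojcef, ojcemhk, ojcepp
  Position 0: all 'o' => match
  Position 1: all 'j' => match
  Position 2: all 'c' => match
  Position 3: all 'e' => match
  Position 4: ('n', 'f', 'm', 'p') => mismatch, stop
LCP = "ojce" (length 4)

4


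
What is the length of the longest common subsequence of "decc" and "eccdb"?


LCS of "decc" and "eccdb"
DP table:
           e    c    c    d    b
      0    0    0    0    0    0
  d   0    0    0    0    1    1
  e   0    1    1    1    1    1
  c   0    1    2    2    2    2
  c   0    1    2    3    3    3
LCS length = dp[4][5] = 3

3


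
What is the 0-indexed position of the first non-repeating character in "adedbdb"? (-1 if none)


Input: adedbdb
Character frequencies:
  'a': 1
  'b': 2
  'd': 3
  'e': 1
Scanning left to right for freq == 1:
  Position 0 ('a'): unique! => answer = 0

0


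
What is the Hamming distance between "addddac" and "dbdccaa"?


Comparing "addddac" and "dbdccaa" position by position:
  Position 0: 'a' vs 'd' => differ
  Position 1: 'd' vs 'b' => differ
  Position 2: 'd' vs 'd' => same
  Position 3: 'd' vs 'c' => differ
  Position 4: 'd' vs 'c' => differ
  Position 5: 'a' vs 'a' => same
  Position 6: 'c' vs 'a' => differ
Total differences (Hamming distance): 5

5


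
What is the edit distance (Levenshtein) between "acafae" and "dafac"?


Computing edit distance: "acafae" -> "dafac"
DP table:
           d    a    f    a    c
      0    1    2    3    4    5
  a   1    1    1    2    3    4
  c   2    2    2    2    3    3
  a   3    3    2    3    2    3
  f   4    4    3    2    3    3
  a   5    5    4    3    2    3
  e   6    6    5    4    3    3
Edit distance = dp[6][5] = 3

3


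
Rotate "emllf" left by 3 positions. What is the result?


Input: "emllf", rotate left by 3
First 3 characters: "eml"
Remaining characters: "lf"
Concatenate remaining + first: "lf" + "eml" = "lfeml"

lfeml


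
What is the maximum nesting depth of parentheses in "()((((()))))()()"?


Input: "()((((()))))()()"
Tracking depth:
  Position 0 '(': depth becomes 1
  Position 1 ')': depth becomes 0
  Position 2 '(': depth becomes 1
  Position 3 '(': depth becomes 2
  Position 4 '(': depth becomes 3
  Position 5 '(': depth becomes 4
  Position 6 '(': depth becomes 5
  Position 7 ')': depth becomes 4
  Position 8 ')': depth becomes 3
  Position 9 ')': depth becomes 2
  Position 10 ')': depth becomes 1
  Position 11 ')': depth becomes 0
  Position 12 '(': depth becomes 1
  Position 13 ')': depth becomes 0
  Position 14 '(': depth becomes 1
  Position 15 ')': depth becomes 0
Maximum depth reached: 5

5


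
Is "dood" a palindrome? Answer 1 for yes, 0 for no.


Input: dood
Reversed: dood
  Compare pos 0 ('d') with pos 3 ('d'): match
  Compare pos 1 ('o') with pos 2 ('o'): match
Result: palindrome

1


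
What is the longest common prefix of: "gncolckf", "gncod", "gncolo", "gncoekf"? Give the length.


Words: gncolckf, gncod, gncolo, gncoekf
  Position 0: all 'g' => match
  Position 1: all 'n' => match
  Position 2: all 'c' => match
  Position 3: all 'o' => match
  Position 4: ('l', 'd', 'l', 'e') => mismatch, stop
LCP = "gnco" (length 4)

4


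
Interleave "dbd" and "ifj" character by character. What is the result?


Interleaving "dbd" and "ifj":
  Position 0: 'd' from first, 'i' from second => "di"
  Position 1: 'b' from first, 'f' from second => "bf"
  Position 2: 'd' from first, 'j' from second => "dj"
Result: dibfdj

dibfdj


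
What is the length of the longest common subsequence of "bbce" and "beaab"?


LCS of "bbce" and "beaab"
DP table:
           b    e    a    a    b
      0    0    0    0    0    0
  b   0    1    1    1    1    1
  b   0    1    1    1    1    2
  c   0    1    1    1    1    2
  e   0    1    2    2    2    2
LCS length = dp[4][5] = 2

2


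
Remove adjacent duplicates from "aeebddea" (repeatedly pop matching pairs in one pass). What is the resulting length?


Input: aeebddea
Stack-based adjacent duplicate removal:
  Read 'a': push. Stack: a
  Read 'e': push. Stack: ae
  Read 'e': matches stack top 'e' => pop. Stack: a
  Read 'b': push. Stack: ab
  Read 'd': push. Stack: abd
  Read 'd': matches stack top 'd' => pop. Stack: ab
  Read 'e': push. Stack: abe
  Read 'a': push. Stack: abea
Final stack: "abea" (length 4)

4


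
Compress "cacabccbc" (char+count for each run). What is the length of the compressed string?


Input: cacabccbc
Runs:
  'c' x 1 => "c1"
  'a' x 1 => "a1"
  'c' x 1 => "c1"
  'a' x 1 => "a1"
  'b' x 1 => "b1"
  'c' x 2 => "c2"
  'b' x 1 => "b1"
  'c' x 1 => "c1"
Compressed: "c1a1c1a1b1c2b1c1"
Compressed length: 16

16


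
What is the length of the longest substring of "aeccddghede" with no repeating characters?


Input: "aeccddghede"
Sliding window (track last position of each char):
  Position 0 ('a'): window [0,0] length 1 -- new best
  Position 1 ('e'): window [0,1] length 2 -- new best
  Position 2 ('c'): window [0,2] length 3 -- new best
  Position 3 ('c'): repeat (last at 2), move window start to 3
  Position 3 ('c'): window [3,3] length 1
  Position 4 ('d'): window [3,4] length 2
  Position 5 ('d'): repeat (last at 4), move window start to 5
  Position 5 ('d'): window [5,5] length 1
  Position 6 ('g'): window [5,6] length 2
  Position 7 ('h'): window [5,7] length 3
  Position 8 ('e'): window [5,8] length 4 -- new best
  Position 9 ('d'): repeat (last at 5), move window start to 6
  Position 9 ('d'): window [6,9] length 4
  Position 10 ('e'): repeat (last at 8), move window start to 9
  Position 10 ('e'): window [9,10] length 2
Longest substring with no repeats: "dghe" with length 4

4


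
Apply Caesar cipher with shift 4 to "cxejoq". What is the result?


Caesar cipher: shift "cxejoq" by 4
  'c' (pos 2) + 4 = pos 6 = 'g'
  'x' (pos 23) + 4 = pos 1 = 'b'
  'e' (pos 4) + 4 = pos 8 = 'i'
  'j' (pos 9) + 4 = pos 13 = 'n'
  'o' (pos 14) + 4 = pos 18 = 's'
  'q' (pos 16) + 4 = pos 20 = 'u'
Result: gbinsu

gbinsu


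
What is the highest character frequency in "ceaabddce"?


Input: ceaabddce
Character counts:
  'a': 2
  'b': 1
  'c': 2
  'd': 2
  'e': 2
Maximum frequency: 2

2


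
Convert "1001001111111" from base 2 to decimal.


Input: "1001001111111" in base 2
Positional expansion:
  Digit '1' (value 1) x 2^12 = 4096
  Digit '0' (value 0) x 2^11 = 0
  Digit '0' (value 0) x 2^10 = 0
  Digit '1' (value 1) x 2^9 = 512
  Digit '0' (value 0) x 2^8 = 0
  Digit '0' (value 0) x 2^7 = 0
  Digit '1' (value 1) x 2^6 = 64
  Digit '1' (value 1) x 2^5 = 32
  Digit '1' (value 1) x 2^4 = 16
  Digit '1' (value 1) x 2^3 = 8
  Digit '1' (value 1) x 2^2 = 4
  Digit '1' (value 1) x 2^1 = 2
  Digit '1' (value 1) x 2^0 = 1
Sum = 4735

4735


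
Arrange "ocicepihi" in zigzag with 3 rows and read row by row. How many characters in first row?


Zigzag "ocicepihi" into 3 rows:
Placing characters:
  'o' => row 0
  'c' => row 1
  'i' => row 2
  'c' => row 1
  'e' => row 0
  'p' => row 1
  'i' => row 2
  'h' => row 1
  'i' => row 0
Rows:
  Row 0: "oei"
  Row 1: "ccph"
  Row 2: "ii"
First row length: 3

3


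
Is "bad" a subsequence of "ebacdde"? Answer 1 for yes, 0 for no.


Check if "bad" is a subsequence of "ebacdde"
Greedy scan:
  Position 0 ('e'): no match needed
  Position 1 ('b'): matches sub[0] = 'b'
  Position 2 ('a'): matches sub[1] = 'a'
  Position 3 ('c'): no match needed
  Position 4 ('d'): matches sub[2] = 'd'
  Position 5 ('d'): no match needed
  Position 6 ('e'): no match needed
All 3 characters matched => is a subsequence

1


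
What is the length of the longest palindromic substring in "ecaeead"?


Input: "ecaeead"
Checking substrings for palindromes:
  [2:6] "aeea" (len 4) => palindrome
  [3:5] "ee" (len 2) => palindrome
Longest palindromic substring: "aeea" with length 4

4


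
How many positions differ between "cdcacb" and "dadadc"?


Comparing "cdcacb" and "dadadc" position by position:
  Position 0: 'c' vs 'd' => DIFFER
  Position 1: 'd' vs 'a' => DIFFER
  Position 2: 'c' vs 'd' => DIFFER
  Position 3: 'a' vs 'a' => same
  Position 4: 'c' vs 'd' => DIFFER
  Position 5: 'b' vs 'c' => DIFFER
Positions that differ: 5

5


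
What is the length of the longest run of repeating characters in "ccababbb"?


Input: "ccababbb"
Scanning for longest run:
  Position 1 ('c'): continues run of 'c', length=2
  Position 2 ('a'): new char, reset run to 1
  Position 3 ('b'): new char, reset run to 1
  Position 4 ('a'): new char, reset run to 1
  Position 5 ('b'): new char, reset run to 1
  Position 6 ('b'): continues run of 'b', length=2
  Position 7 ('b'): continues run of 'b', length=3
Longest run: 'b' with length 3

3


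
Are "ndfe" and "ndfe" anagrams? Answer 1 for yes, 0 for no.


Strings: "ndfe", "ndfe"
Sorted first:  defn
Sorted second: defn
Sorted forms match => anagrams

1


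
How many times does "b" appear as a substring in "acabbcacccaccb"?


Searching for "b" in "acabbcacccaccb"
Scanning each position:
  Position 0: "a" => no
  Position 1: "c" => no
  Position 2: "a" => no
  Position 3: "b" => MATCH
  Position 4: "b" => MATCH
  Position 5: "c" => no
  Position 6: "a" => no
  Position 7: "c" => no
  Position 8: "c" => no
  Position 9: "c" => no
  Position 10: "a" => no
  Position 11: "c" => no
  Position 12: "c" => no
  Position 13: "b" => MATCH
Total occurrences: 3

3


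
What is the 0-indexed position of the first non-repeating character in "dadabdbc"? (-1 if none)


Input: dadabdbc
Character frequencies:
  'a': 2
  'b': 2
  'c': 1
  'd': 3
Scanning left to right for freq == 1:
  Position 0 ('d'): freq=3, skip
  Position 1 ('a'): freq=2, skip
  Position 2 ('d'): freq=3, skip
  Position 3 ('a'): freq=2, skip
  Position 4 ('b'): freq=2, skip
  Position 5 ('d'): freq=3, skip
  Position 6 ('b'): freq=2, skip
  Position 7 ('c'): unique! => answer = 7

7


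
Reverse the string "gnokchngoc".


Input: gnokchngoc
Reading characters right to left:
  Position 9: 'c'
  Position 8: 'o'
  Position 7: 'g'
  Position 6: 'n'
  Position 5: 'h'
  Position 4: 'c'
  Position 3: 'k'
  Position 2: 'o'
  Position 1: 'n'
  Position 0: 'g'
Reversed: cognhckong

cognhckong


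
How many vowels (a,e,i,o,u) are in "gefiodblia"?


Input: gefiodblia
Checking each character:
  'g' at position 0: consonant
  'e' at position 1: vowel (running total: 1)
  'f' at position 2: consonant
  'i' at position 3: vowel (running total: 2)
  'o' at position 4: vowel (running total: 3)
  'd' at position 5: consonant
  'b' at position 6: consonant
  'l' at position 7: consonant
  'i' at position 8: vowel (running total: 4)
  'a' at position 9: vowel (running total: 5)
Total vowels: 5

5


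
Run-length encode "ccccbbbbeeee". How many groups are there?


Input: ccccbbbbeeee
Scanning for consecutive runs:
  Group 1: 'c' x 4 (positions 0-3)
  Group 2: 'b' x 4 (positions 4-7)
  Group 3: 'e' x 4 (positions 8-11)
Total groups: 3

3


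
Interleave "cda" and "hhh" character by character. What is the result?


Interleaving "cda" and "hhh":
  Position 0: 'c' from first, 'h' from second => "ch"
  Position 1: 'd' from first, 'h' from second => "dh"
  Position 2: 'a' from first, 'h' from second => "ah"
Result: chdhah

chdhah


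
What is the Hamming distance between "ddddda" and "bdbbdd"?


Comparing "ddddda" and "bdbbdd" position by position:
  Position 0: 'd' vs 'b' => differ
  Position 1: 'd' vs 'd' => same
  Position 2: 'd' vs 'b' => differ
  Position 3: 'd' vs 'b' => differ
  Position 4: 'd' vs 'd' => same
  Position 5: 'a' vs 'd' => differ
Total differences (Hamming distance): 4

4


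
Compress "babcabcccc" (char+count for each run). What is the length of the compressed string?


Input: babcabcccc
Runs:
  'b' x 1 => "b1"
  'a' x 1 => "a1"
  'b' x 1 => "b1"
  'c' x 1 => "c1"
  'a' x 1 => "a1"
  'b' x 1 => "b1"
  'c' x 4 => "c4"
Compressed: "b1a1b1c1a1b1c4"
Compressed length: 14

14


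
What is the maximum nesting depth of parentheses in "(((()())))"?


Input: "(((()())))"
Tracking depth:
  Position 0 '(': depth becomes 1
  Position 1 '(': depth becomes 2
  Position 2 '(': depth becomes 3
  Position 3 '(': depth becomes 4
  Position 4 ')': depth becomes 3
  Position 5 '(': depth becomes 4
  Position 6 ')': depth becomes 3
  Position 7 ')': depth becomes 2
  Position 8 ')': depth becomes 1
  Position 9 ')': depth becomes 0
Maximum depth reached: 4

4


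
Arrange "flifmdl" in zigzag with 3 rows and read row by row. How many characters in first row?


Zigzag "flifmdl" into 3 rows:
Placing characters:
  'f' => row 0
  'l' => row 1
  'i' => row 2
  'f' => row 1
  'm' => row 0
  'd' => row 1
  'l' => row 2
Rows:
  Row 0: "fm"
  Row 1: "lfd"
  Row 2: "il"
First row length: 2

2


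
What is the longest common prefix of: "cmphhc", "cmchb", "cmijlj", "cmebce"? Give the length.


Words: cmphhc, cmchb, cmijlj, cmebce
  Position 0: all 'c' => match
  Position 1: all 'm' => match
  Position 2: ('p', 'c', 'i', 'e') => mismatch, stop
LCP = "cm" (length 2)

2


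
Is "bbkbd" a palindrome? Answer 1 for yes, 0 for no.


Input: bbkbd
Reversed: dbkbb
  Compare pos 0 ('b') with pos 4 ('d'): MISMATCH
  Compare pos 1 ('b') with pos 3 ('b'): match
Result: not a palindrome

0


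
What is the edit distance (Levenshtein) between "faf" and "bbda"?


Computing edit distance: "faf" -> "bbda"
DP table:
           b    b    d    a
      0    1    2    3    4
  f   1    1    2    3    4
  a   2    2    2    3    3
  f   3    3    3    3    4
Edit distance = dp[3][4] = 4

4


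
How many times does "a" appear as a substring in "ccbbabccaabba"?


Searching for "a" in "ccbbabccaabba"
Scanning each position:
  Position 0: "c" => no
  Position 1: "c" => no
  Position 2: "b" => no
  Position 3: "b" => no
  Position 4: "a" => MATCH
  Position 5: "b" => no
  Position 6: "c" => no
  Position 7: "c" => no
  Position 8: "a" => MATCH
  Position 9: "a" => MATCH
  Position 10: "b" => no
  Position 11: "b" => no
  Position 12: "a" => MATCH
Total occurrences: 4

4


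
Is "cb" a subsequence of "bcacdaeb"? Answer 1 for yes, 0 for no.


Check if "cb" is a subsequence of "bcacdaeb"
Greedy scan:
  Position 0 ('b'): no match needed
  Position 1 ('c'): matches sub[0] = 'c'
  Position 2 ('a'): no match needed
  Position 3 ('c'): no match needed
  Position 4 ('d'): no match needed
  Position 5 ('a'): no match needed
  Position 6 ('e'): no match needed
  Position 7 ('b'): matches sub[1] = 'b'
All 2 characters matched => is a subsequence

1


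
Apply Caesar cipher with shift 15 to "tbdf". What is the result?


Caesar cipher: shift "tbdf" by 15
  't' (pos 19) + 15 = pos 8 = 'i'
  'b' (pos 1) + 15 = pos 16 = 'q'
  'd' (pos 3) + 15 = pos 18 = 's'
  'f' (pos 5) + 15 = pos 20 = 'u'
Result: iqsu

iqsu


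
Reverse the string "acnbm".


Input: acnbm
Reading characters right to left:
  Position 4: 'm'
  Position 3: 'b'
  Position 2: 'n'
  Position 1: 'c'
  Position 0: 'a'
Reversed: mbnca

mbnca


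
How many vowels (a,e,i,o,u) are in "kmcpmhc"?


Input: kmcpmhc
Checking each character:
  'k' at position 0: consonant
  'm' at position 1: consonant
  'c' at position 2: consonant
  'p' at position 3: consonant
  'm' at position 4: consonant
  'h' at position 5: consonant
  'c' at position 6: consonant
Total vowels: 0

0


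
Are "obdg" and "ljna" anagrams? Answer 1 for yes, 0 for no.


Strings: "obdg", "ljna"
Sorted first:  bdgo
Sorted second: ajln
Differ at position 0: 'b' vs 'a' => not anagrams

0


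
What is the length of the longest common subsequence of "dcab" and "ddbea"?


LCS of "dcab" and "ddbea"
DP table:
           d    d    b    e    a
      0    0    0    0    0    0
  d   0    1    1    1    1    1
  c   0    1    1    1    1    1
  a   0    1    1    1    1    2
  b   0    1    1    2    2    2
LCS length = dp[4][5] = 2

2


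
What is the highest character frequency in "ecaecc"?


Input: ecaecc
Character counts:
  'a': 1
  'c': 3
  'e': 2
Maximum frequency: 3

3


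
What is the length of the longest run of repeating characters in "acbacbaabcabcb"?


Input: "acbacbaabcabcb"
Scanning for longest run:
  Position 1 ('c'): new char, reset run to 1
  Position 2 ('b'): new char, reset run to 1
  Position 3 ('a'): new char, reset run to 1
  Position 4 ('c'): new char, reset run to 1
  Position 5 ('b'): new char, reset run to 1
  Position 6 ('a'): new char, reset run to 1
  Position 7 ('a'): continues run of 'a', length=2
  Position 8 ('b'): new char, reset run to 1
  Position 9 ('c'): new char, reset run to 1
  Position 10 ('a'): new char, reset run to 1
  Position 11 ('b'): new char, reset run to 1
  Position 12 ('c'): new char, reset run to 1
  Position 13 ('b'): new char, reset run to 1
Longest run: 'a' with length 2

2


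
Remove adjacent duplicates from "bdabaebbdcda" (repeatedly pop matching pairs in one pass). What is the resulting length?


Input: bdabaebbdcda
Stack-based adjacent duplicate removal:
  Read 'b': push. Stack: b
  Read 'd': push. Stack: bd
  Read 'a': push. Stack: bda
  Read 'b': push. Stack: bdab
  Read 'a': push. Stack: bdaba
  Read 'e': push. Stack: bdabae
  Read 'b': push. Stack: bdabaeb
  Read 'b': matches stack top 'b' => pop. Stack: bdabae
  Read 'd': push. Stack: bdabaed
  Read 'c': push. Stack: bdabaedc
  Read 'd': push. Stack: bdabaedcd
  Read 'a': push. Stack: bdabaedcda
Final stack: "bdabaedcda" (length 10)

10


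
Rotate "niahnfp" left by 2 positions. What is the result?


Input: "niahnfp", rotate left by 2
First 2 characters: "ni"
Remaining characters: "ahnfp"
Concatenate remaining + first: "ahnfp" + "ni" = "ahnfpni"

ahnfpni


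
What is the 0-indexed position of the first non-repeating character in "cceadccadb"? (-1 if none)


Input: cceadccadb
Character frequencies:
  'a': 2
  'b': 1
  'c': 4
  'd': 2
  'e': 1
Scanning left to right for freq == 1:
  Position 0 ('c'): freq=4, skip
  Position 1 ('c'): freq=4, skip
  Position 2 ('e'): unique! => answer = 2

2


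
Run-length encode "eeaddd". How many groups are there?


Input: eeaddd
Scanning for consecutive runs:
  Group 1: 'e' x 2 (positions 0-1)
  Group 2: 'a' x 1 (positions 2-2)
  Group 3: 'd' x 3 (positions 3-5)
Total groups: 3

3


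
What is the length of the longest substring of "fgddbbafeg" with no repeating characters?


Input: "fgddbbafeg"
Sliding window (track last position of each char):
  Position 0 ('f'): window [0,0] length 1 -- new best
  Position 1 ('g'): window [0,1] length 2 -- new best
  Position 2 ('d'): window [0,2] length 3 -- new best
  Position 3 ('d'): repeat (last at 2), move window start to 3
  Position 3 ('d'): window [3,3] length 1
  Position 4 ('b'): window [3,4] length 2
  Position 5 ('b'): repeat (last at 4), move window start to 5
  Position 5 ('b'): window [5,5] length 1
  Position 6 ('a'): window [5,6] length 2
  Position 7 ('f'): window [5,7] length 3
  Position 8 ('e'): window [5,8] length 4 -- new best
  Position 9 ('g'): window [5,9] length 5 -- new best
Longest substring with no repeats: "bafeg" with length 5

5


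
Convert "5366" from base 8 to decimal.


Input: "5366" in base 8
Positional expansion:
  Digit '5' (value 5) x 8^3 = 2560
  Digit '3' (value 3) x 8^2 = 192
  Digit '6' (value 6) x 8^1 = 48
  Digit '6' (value 6) x 8^0 = 6
Sum = 2806

2806


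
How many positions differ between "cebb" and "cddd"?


Comparing "cebb" and "cddd" position by position:
  Position 0: 'c' vs 'c' => same
  Position 1: 'e' vs 'd' => DIFFER
  Position 2: 'b' vs 'd' => DIFFER
  Position 3: 'b' vs 'd' => DIFFER
Positions that differ: 3

3


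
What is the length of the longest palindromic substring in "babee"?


Input: "babee"
Checking substrings for palindromes:
  [0:3] "bab" (len 3) => palindrome
  [3:5] "ee" (len 2) => palindrome
Longest palindromic substring: "bab" with length 3

3


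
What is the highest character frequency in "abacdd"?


Input: abacdd
Character counts:
  'a': 2
  'b': 1
  'c': 1
  'd': 2
Maximum frequency: 2

2


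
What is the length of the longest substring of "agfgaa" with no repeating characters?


Input: "agfgaa"
Sliding window (track last position of each char):
  Position 0 ('a'): window [0,0] length 1 -- new best
  Position 1 ('g'): window [0,1] length 2 -- new best
  Position 2 ('f'): window [0,2] length 3 -- new best
  Position 3 ('g'): repeat (last at 1), move window start to 2
  Position 3 ('g'): window [2,3] length 2
  Position 4 ('a'): window [2,4] length 3
  Position 5 ('a'): repeat (last at 4), move window start to 5
  Position 5 ('a'): window [5,5] length 1
Longest substring with no repeats: "agf" with length 3

3


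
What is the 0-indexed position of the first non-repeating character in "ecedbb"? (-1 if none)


Input: ecedbb
Character frequencies:
  'b': 2
  'c': 1
  'd': 1
  'e': 2
Scanning left to right for freq == 1:
  Position 0 ('e'): freq=2, skip
  Position 1 ('c'): unique! => answer = 1

1


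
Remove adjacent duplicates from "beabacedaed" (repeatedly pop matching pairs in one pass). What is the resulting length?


Input: beabacedaed
Stack-based adjacent duplicate removal:
  Read 'b': push. Stack: b
  Read 'e': push. Stack: be
  Read 'a': push. Stack: bea
  Read 'b': push. Stack: beab
  Read 'a': push. Stack: beaba
  Read 'c': push. Stack: beabac
  Read 'e': push. Stack: beabace
  Read 'd': push. Stack: beabaced
  Read 'a': push. Stack: beabaceda
  Read 'e': push. Stack: beabacedae
  Read 'd': push. Stack: beabacedaed
Final stack: "beabacedaed" (length 11)

11


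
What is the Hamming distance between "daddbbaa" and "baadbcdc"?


Comparing "daddbbaa" and "baadbcdc" position by position:
  Position 0: 'd' vs 'b' => differ
  Position 1: 'a' vs 'a' => same
  Position 2: 'd' vs 'a' => differ
  Position 3: 'd' vs 'd' => same
  Position 4: 'b' vs 'b' => same
  Position 5: 'b' vs 'c' => differ
  Position 6: 'a' vs 'd' => differ
  Position 7: 'a' vs 'c' => differ
Total differences (Hamming distance): 5

5


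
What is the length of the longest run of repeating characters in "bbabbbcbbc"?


Input: "bbabbbcbbc"
Scanning for longest run:
  Position 1 ('b'): continues run of 'b', length=2
  Position 2 ('a'): new char, reset run to 1
  Position 3 ('b'): new char, reset run to 1
  Position 4 ('b'): continues run of 'b', length=2
  Position 5 ('b'): continues run of 'b', length=3
  Position 6 ('c'): new char, reset run to 1
  Position 7 ('b'): new char, reset run to 1
  Position 8 ('b'): continues run of 'b', length=2
  Position 9 ('c'): new char, reset run to 1
Longest run: 'b' with length 3

3


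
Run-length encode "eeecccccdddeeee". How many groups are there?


Input: eeecccccdddeeee
Scanning for consecutive runs:
  Group 1: 'e' x 3 (positions 0-2)
  Group 2: 'c' x 5 (positions 3-7)
  Group 3: 'd' x 3 (positions 8-10)
  Group 4: 'e' x 4 (positions 11-14)
Total groups: 4

4


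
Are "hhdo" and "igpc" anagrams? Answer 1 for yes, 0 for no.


Strings: "hhdo", "igpc"
Sorted first:  dhho
Sorted second: cgip
Differ at position 0: 'd' vs 'c' => not anagrams

0


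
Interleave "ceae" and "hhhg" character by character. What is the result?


Interleaving "ceae" and "hhhg":
  Position 0: 'c' from first, 'h' from second => "ch"
  Position 1: 'e' from first, 'h' from second => "eh"
  Position 2: 'a' from first, 'h' from second => "ah"
  Position 3: 'e' from first, 'g' from second => "eg"
Result: chehaheg

chehaheg


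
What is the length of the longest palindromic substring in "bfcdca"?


Input: "bfcdca"
Checking substrings for palindromes:
  [2:5] "cdc" (len 3) => palindrome
Longest palindromic substring: "cdc" with length 3

3


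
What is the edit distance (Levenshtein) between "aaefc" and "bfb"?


Computing edit distance: "aaefc" -> "bfb"
DP table:
           b    f    b
      0    1    2    3
  a   1    1    2    3
  a   2    2    2    3
  e   3    3    3    3
  f   4    4    3    4
  c   5    5    4    4
Edit distance = dp[5][3] = 4

4


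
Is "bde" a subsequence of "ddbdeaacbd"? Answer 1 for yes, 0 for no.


Check if "bde" is a subsequence of "ddbdeaacbd"
Greedy scan:
  Position 0 ('d'): no match needed
  Position 1 ('d'): no match needed
  Position 2 ('b'): matches sub[0] = 'b'
  Position 3 ('d'): matches sub[1] = 'd'
  Position 4 ('e'): matches sub[2] = 'e'
  Position 5 ('a'): no match needed
  Position 6 ('a'): no match needed
  Position 7 ('c'): no match needed
  Position 8 ('b'): no match needed
  Position 9 ('d'): no match needed
All 3 characters matched => is a subsequence

1
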